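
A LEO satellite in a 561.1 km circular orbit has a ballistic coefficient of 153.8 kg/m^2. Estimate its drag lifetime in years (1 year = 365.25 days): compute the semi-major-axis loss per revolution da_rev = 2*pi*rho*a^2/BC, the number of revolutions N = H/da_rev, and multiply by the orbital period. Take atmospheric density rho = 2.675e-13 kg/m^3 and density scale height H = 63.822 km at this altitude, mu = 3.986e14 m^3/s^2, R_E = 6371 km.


a = R_E + alt = 6932.1000 km = 6.9321e+06 m
da_rev = 2*pi*rho*a^2/BC = 2*pi*2.675e-13*(6.9321e+06)^2/153.8 = 0.525142246 m per revolution
N = H/da_rev = 63822.0000 m / 0.525142246 m = 121532.7856 revolutions
P = 2*pi*sqrt(a^3/mu) = 5743.9209 s
lifetime = N*P = 121532.7856 * 5743.9209 = 6.9807471e+08 s = 8079.5684 days
years = 8079.5684 / 365.25 = 22.1207 years

22.1207 years


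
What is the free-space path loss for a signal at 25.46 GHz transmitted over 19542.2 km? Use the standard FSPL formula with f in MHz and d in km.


f = 25.46 GHz = 25460.0000 MHz
d = 19542.2 km
FSPL = 32.44 + 20*log10(25460.0000) + 20*log10(19542.2)
FSPL = 32.44 + 88.1172 + 85.8195
FSPL = 206.3766 dB

206.3766 dB


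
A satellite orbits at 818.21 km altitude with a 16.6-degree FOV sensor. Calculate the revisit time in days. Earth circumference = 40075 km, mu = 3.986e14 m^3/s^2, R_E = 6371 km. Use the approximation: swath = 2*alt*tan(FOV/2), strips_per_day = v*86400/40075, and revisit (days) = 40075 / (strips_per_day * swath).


swath = 2*818.21*tan(0.1448623) = 238.7279 km
v = sqrt(mu/r) = 7446.0862 m/s = 7.4461 km/s
strips/day = v*86400/40075 = 7.4461*86400/40075 = 16.0534
coverage/day = strips * swath = 16.0534 * 238.7279 = 3832.4048 km
revisit = 40075 / 3832.4048 = 10.4569 days

10.4569 days


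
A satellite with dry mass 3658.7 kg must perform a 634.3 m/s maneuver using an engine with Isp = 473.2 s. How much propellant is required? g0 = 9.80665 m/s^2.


ve = Isp * g0 = 473.2 * 9.80665 = 4640.506780 m/s
mass ratio = exp(dv/ve) = exp(634.3/4640.506780) = 1.14647000
m_prop = m_dry * (mr - 1) = 3658.7 * (1.14647000 - 1)
m_prop = 535.8898 kg

535.8898 kg


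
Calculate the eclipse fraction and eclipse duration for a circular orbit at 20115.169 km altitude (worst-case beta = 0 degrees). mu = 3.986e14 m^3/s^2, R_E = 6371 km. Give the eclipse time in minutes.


r = 26486.1690 km
T = 714.9714 min
Eclipse fraction = arcsin(R_E/r)/pi = arcsin(6371.0000/26486.1690)/pi
= arcsin(0.2405406)/pi = 0.07732473
Eclipse duration = 0.07732473 * 714.9714 = 55.2850 min

55.2850 minutes


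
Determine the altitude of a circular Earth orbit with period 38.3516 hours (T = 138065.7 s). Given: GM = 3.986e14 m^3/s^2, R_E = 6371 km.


T = 138065.7 s
r = (mu*T^2/(4*pi^2))^(1/3) = (3.986e14 * 138065.7^2 / (4*pi^2))^(1/3)
r = 5.7736402e+07 m = 57736.4023 km
alt = r - R_E = 57736.4023 - 6371 = 51365.4023 km

51365.4023 km


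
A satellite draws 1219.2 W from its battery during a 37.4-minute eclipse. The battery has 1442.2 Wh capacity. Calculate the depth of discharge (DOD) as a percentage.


E_used = P * t / 60 = 1219.2 * 37.4 / 60 = 759.9680 Wh
DOD = E_used / E_total * 100 = 759.9680 / 1442.2 * 100
DOD = 52.6950 %

52.6950 %


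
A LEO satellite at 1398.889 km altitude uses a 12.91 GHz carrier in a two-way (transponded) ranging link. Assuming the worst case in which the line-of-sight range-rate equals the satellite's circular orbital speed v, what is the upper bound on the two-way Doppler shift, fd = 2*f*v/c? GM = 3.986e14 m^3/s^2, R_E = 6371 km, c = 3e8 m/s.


r = 7.769889e+06 m
v = sqrt(mu/r) = 7162.4440 m/s (worst-case radial velocity)
f = 12.91 GHz = 1.291e+10 Hz
fd = 2*f*v/c = 2*1.291e+10*7162.4440/3.0e+08
fd = 616447.6809 Hz

616447.6809 Hz


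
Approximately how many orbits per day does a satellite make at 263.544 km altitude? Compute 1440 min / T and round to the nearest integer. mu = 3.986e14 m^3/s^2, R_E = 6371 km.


r = 6.634544e+06 m
T = 2*pi*sqrt(r^3/mu) = 5378.0872 s = 89.6348 min
revs/day = 1440 / 89.6348 = 16.0652
Rounded: 16 revolutions per day

16 revolutions per day


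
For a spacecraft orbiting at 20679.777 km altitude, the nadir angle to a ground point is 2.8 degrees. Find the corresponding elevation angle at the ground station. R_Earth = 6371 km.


r = R_E + alt = 27050.7770 km
Law of sines in the satellite / Earth-center / ground-point triangle:
  sin(nadir)/R_E = sin(90 + el)/r  =>  cos(el) = (r/R_E)*sin(nadir)
cos(el) = (27050.7770 / 6371.0000) * sin(2.8 deg) = 0.2074124
el = arccos(0.2074124) = 78.0292 deg
(Earth-central angle = 90 - nadir - el = 9.1708 deg)

78.0292 degrees


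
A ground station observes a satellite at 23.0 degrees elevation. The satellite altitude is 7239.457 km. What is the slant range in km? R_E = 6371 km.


h = 7239.457 km, el = 23.0 deg
d = -R_E*sin(el) + sqrt((R_E*sin(el))^2 + 2*R_E*h + h^2)
d = -6371.0000*sin(0.4014257) + sqrt((6371.0000*0.3907311)^2 + 2*6371.0000*7239.457 + 7239.457^2)
d = 9792.8241 km

9792.8241 km


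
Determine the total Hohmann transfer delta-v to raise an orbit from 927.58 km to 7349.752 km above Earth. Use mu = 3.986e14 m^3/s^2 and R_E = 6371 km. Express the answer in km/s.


r1 = 7298.5800 km = 7.29858e+06 m
r2 = 13720.7520 km = 1.3720752e+07 m
dv1 = sqrt(mu/r1)*(sqrt(2*r2/(r1+r2)) - 1) = 1053.8316 m/s
dv2 = sqrt(mu/r2)*(1 - sqrt(2*r1/(r1+r2))) = 898.2528 m/s
total dv = |dv1| + |dv2| = 1053.8316 + 898.2528 = 1952.0844 m/s = 1.9521 km/s

1.9521 km/s


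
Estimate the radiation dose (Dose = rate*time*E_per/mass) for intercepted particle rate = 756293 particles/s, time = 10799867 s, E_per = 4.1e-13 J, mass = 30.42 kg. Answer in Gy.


Total energy deposited = rate * time * E_per
  = 756293 * 10799867 * 4.1e-13 = 3.3488 J
Dose = E_total / mass = 3.3488 / 30.42
Dose = 0.1100863 Gy

0.1101 Gy


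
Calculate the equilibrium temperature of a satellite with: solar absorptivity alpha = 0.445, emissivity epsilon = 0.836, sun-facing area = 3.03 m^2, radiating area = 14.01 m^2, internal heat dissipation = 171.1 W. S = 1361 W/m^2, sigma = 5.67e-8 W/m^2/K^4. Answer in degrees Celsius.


Numerator = alpha*S*A_sun + Q_int = 0.445*1361*3.03 + 171.1 = 2006.2043 W
Denominator = eps*sigma*A_rad = 0.836*5.67e-8*14.01 = 6.6409081e-07 W/K^4
T^4 = 3.0209789e+09 K^4
T = 234.4428 K = -38.7072 C

-38.7072 degrees Celsius


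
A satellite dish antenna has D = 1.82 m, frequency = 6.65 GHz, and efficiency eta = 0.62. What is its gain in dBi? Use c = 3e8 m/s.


lambda = c/f = 3e8 / 6.65e+09 = 0.04511278 m
G = eta*(pi*D/lambda)^2 = 0.62*(pi*1.82/0.04511278)^2
G = 9959.4417 (linear)
G = 10*log10(9959.4417) = 39.9823 dBi

39.9823 dBi


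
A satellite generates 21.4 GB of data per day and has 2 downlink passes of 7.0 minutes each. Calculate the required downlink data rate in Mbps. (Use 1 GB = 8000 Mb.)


total contact time = 2 * 7.0 * 60 = 840.0000 s
data = 21.4 GB = 171200.0000 Mb
rate = 171200.0000 / 840.0000 = 203.8095 Mbps

203.8095 Mbps


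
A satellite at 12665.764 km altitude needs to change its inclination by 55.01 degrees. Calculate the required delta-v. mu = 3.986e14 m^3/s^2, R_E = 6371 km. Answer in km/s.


r = 19036.7640 km = 1.9036764e+07 m
V = sqrt(mu/r) = 4575.8532 m/s
di = 55.01 deg = 0.9601056 rad
dV = 2*V*sin(di/2) = 2*4575.8532*sin(0.4800528)
dV = 4226.4961 m/s = 4.2265 km/s

4.2265 km/s


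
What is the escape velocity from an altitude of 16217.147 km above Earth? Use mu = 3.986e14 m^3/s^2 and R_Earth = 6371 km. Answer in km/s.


r = 6371.0 + 16217.147 = 22588.1470 km = 2.2588147e+07 m
v_esc = sqrt(2*mu/r) = sqrt(2*3.986e14 / 2.2588147e+07)
v_esc = 5940.7783 m/s = 5.9408 km/s

5.9408 km/s


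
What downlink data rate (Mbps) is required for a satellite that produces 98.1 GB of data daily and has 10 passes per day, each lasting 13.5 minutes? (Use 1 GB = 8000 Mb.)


total contact time = 10 * 13.5 * 60 = 8100.0000 s
data = 98.1 GB = 784800.0000 Mb
rate = 784800.0000 / 8100.0000 = 96.8889 Mbps

96.8889 Mbps


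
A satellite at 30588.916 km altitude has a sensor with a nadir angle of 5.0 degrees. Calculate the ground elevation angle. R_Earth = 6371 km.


r = R_E + alt = 36959.9160 km
Law of sines in the satellite / Earth-center / ground-point triangle:
  sin(nadir)/R_E = sin(90 + el)/r  =>  cos(el) = (r/R_E)*sin(nadir)
cos(el) = (36959.9160 / 6371.0000) * sin(5.0 deg) = 0.5056143
el = arccos(0.5056143) = 59.6279 deg
(Earth-central angle = 90 - nadir - el = 25.3721 deg)

59.6279 degrees


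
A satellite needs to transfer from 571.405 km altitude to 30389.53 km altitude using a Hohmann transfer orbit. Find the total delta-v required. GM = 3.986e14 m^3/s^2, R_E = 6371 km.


r1 = 6942.4050 km = 6.942405e+06 m
r2 = 36760.5300 km = 3.676053e+07 m
dv1 = sqrt(mu/r1)*(sqrt(2*r2/(r1+r2)) - 1) = 2250.6938 m/s
dv2 = sqrt(mu/r2)*(1 - sqrt(2*r1/(r1+r2))) = 1436.8323 m/s
total dv = |dv1| + |dv2| = 2250.6938 + 1436.8323 = 3687.5261 m/s = 3.6875 km/s

3.6875 km/s


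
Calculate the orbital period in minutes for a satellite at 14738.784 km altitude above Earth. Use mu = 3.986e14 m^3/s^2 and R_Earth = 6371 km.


r = 21109.7840 km = 2.1109784e+07 m
T = 2*pi*sqrt(r^3/mu) = 2*pi*sqrt(9.4070049e+21 / 3.986e14)
T = 30523.6810 s = 508.7280 min

508.7280 minutes


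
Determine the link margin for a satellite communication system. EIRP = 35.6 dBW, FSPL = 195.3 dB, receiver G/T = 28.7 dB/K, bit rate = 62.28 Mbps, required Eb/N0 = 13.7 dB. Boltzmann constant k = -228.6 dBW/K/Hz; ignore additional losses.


C/N0 = EIRP - FSPL + G/T - k = 35.6 - 195.3 + 28.7 - (-228.6)
C/N0 = 97.6000 dB-Hz
R_b = 62.28 Mbps = 6.228e+07 bps -> 10*log10(R_b) = 77.9435 dB-Hz
Eb/N0 = C/N0 - 10*log10(R_b) = 97.6000 - 77.9435 = 19.6565 dB
Margin = Eb/N0 - Eb/N0_req = 19.6565 - 13.7 = 5.9565 dB (link closes)

5.9565 dB


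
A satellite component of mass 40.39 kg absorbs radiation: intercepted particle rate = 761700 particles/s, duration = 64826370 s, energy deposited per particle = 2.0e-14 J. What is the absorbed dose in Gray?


Total energy deposited = rate * time * E_per
  = 761700 * 64826370 * 2.0e-14 = 0.9875649 J
Dose = E_total / mass = 0.9875649 / 40.39
Dose = 0.02445073 Gy

0.0245 Gy


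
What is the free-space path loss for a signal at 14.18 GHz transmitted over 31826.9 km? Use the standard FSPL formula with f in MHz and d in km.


f = 14.18 GHz = 14180.0000 MHz
d = 31826.9 km
FSPL = 32.44 + 20*log10(14180.0000) + 20*log10(31826.9)
FSPL = 32.44 + 83.0335 + 90.0559
FSPL = 205.5294 dB

205.5294 dB


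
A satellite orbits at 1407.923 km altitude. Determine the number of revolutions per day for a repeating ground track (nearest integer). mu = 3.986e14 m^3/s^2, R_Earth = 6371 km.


r = 7.778923e+06 m
T = 2*pi*sqrt(r^3/mu) = 6827.9515 s = 113.7992 min
revs/day = 1440 / 113.7992 = 12.6539
Rounded: 13 revolutions per day

13 revolutions per day


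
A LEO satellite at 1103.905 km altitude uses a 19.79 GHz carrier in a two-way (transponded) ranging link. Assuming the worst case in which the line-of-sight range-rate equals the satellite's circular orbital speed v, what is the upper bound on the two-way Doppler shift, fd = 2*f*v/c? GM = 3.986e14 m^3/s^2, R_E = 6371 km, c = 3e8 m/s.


r = 7.474905e+06 m
v = sqrt(mu/r) = 7302.4032 m/s (worst-case radial velocity)
f = 19.79 GHz = 1.979e+10 Hz
fd = 2*f*v/c = 2*1.979e+10*7302.4032/3.0e+08
fd = 963430.3949 Hz

963430.3949 Hz


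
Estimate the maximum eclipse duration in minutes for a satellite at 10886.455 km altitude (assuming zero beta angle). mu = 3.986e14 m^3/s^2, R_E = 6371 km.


r = 17257.4550 km
T = 376.0323 min
Eclipse fraction = arcsin(R_E/r)/pi = arcsin(6371.0000/17257.4550)/pi
= arcsin(0.3691738)/pi = 0.1203593
Eclipse duration = 0.1203593 * 376.0323 = 45.2590 min

45.2590 minutes


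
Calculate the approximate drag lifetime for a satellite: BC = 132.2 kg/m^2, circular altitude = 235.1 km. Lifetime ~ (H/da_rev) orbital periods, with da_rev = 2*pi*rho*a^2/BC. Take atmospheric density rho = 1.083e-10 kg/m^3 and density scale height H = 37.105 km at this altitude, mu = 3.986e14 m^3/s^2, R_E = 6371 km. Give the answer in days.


a = R_E + alt = 6606.1000 km = 6.6061e+06 m
da_rev = 2*pi*rho*a^2/BC = 2*pi*1.083e-10*(6.6061e+06)^2/132.2 = 224.629690 m per revolution
N = H/da_rev = 37105.0000 m / 224.629690 m = 165.1830 revolutions
P = 2*pi*sqrt(a^3/mu) = 5343.5384 s
lifetime = N*P = 165.1830 * 5343.5384 = 882661.5642 s = 10.2160 days

10.2160 days


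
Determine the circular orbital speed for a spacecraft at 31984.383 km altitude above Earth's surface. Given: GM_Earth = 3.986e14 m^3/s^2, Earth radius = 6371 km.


r = R_E + alt = 6371.0 + 31984.383 = 38355.3830 km = 3.8355383e+07 m
v = sqrt(mu/r) = sqrt(3.986e14 / 3.8355383e+07) = 3223.7064 m/s = 3.2237 km/s

3.2237 km/s


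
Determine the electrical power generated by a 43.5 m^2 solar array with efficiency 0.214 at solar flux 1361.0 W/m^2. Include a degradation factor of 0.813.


P = area * eta * S * degradation
P = 43.5 * 0.214 * 1361.0 * 0.813
P = 10300.3433 W

10300.3433 W


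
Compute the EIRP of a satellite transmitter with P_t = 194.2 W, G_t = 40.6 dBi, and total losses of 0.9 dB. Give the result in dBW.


Pt = 194.2 W = 22.8825 dBW
EIRP = Pt_dBW + Gt - losses = 22.8825 + 40.6 - 0.9 = 62.5825 dBW

62.5825 dBW


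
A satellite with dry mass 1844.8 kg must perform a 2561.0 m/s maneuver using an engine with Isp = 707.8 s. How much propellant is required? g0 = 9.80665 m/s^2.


ve = Isp * g0 = 707.8 * 9.80665 = 6941.146870 m/s
mass ratio = exp(dv/ve) = exp(2561.0/6941.146870) = 1.44622860
m_prop = m_dry * (mr - 1) = 1844.8 * (1.44622860 - 1)
m_prop = 823.2025 kg

823.2025 kg


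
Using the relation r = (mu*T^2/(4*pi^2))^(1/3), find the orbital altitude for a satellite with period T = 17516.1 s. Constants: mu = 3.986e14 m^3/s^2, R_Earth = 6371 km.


T = 17516.1 s
r = (mu*T^2/(4*pi^2))^(1/3) = (3.986e14 * 17516.1^2 / (4*pi^2))^(1/3)
r = 1.4577536e+07 m = 14577.5362 km
alt = r - R_E = 14577.5362 - 6371 = 8206.5362 km

8206.5362 km


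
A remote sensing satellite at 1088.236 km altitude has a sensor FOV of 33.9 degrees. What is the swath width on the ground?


FOV = 33.9 deg = 0.5916666 rad
swath = 2 * alt * tan(FOV/2) = 2 * 1088.236 * tan(0.2958333)
swath = 2 * 1088.236 * 0.3047767
swath = 663.3380 km

663.3380 km


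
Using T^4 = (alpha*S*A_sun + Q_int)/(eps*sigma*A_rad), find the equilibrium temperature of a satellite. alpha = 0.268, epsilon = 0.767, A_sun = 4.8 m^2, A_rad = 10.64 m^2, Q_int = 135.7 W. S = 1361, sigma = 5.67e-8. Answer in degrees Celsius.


Numerator = alpha*S*A_sun + Q_int = 0.268*1361*4.8 + 135.7 = 1886.4904 W
Denominator = eps*sigma*A_rad = 0.767*5.67e-8*10.64 = 4.627219e-07 W/K^4
T^4 = 4.0769421e+09 K^4
T = 252.6874 K = -20.4626 C

-20.4626 degrees Celsius


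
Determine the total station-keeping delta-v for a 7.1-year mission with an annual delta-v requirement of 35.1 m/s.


dV = rate * years = 35.1 * 7.1
dV = 249.2100 m/s

249.2100 m/s


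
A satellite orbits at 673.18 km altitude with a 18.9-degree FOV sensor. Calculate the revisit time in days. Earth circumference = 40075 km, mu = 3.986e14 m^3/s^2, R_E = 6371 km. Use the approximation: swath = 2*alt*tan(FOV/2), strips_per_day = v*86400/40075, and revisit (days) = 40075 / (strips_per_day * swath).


swath = 2*673.18*tan(0.1649336) = 224.0957 km
v = sqrt(mu/r) = 7522.3481 m/s = 7.5223 km/s
strips/day = v*86400/40075 = 7.5223*86400/40075 = 16.2179
coverage/day = strips * swath = 16.2179 * 224.0957 = 3634.3542 km
revisit = 40075 / 3634.3542 = 11.0267 days

11.0267 days


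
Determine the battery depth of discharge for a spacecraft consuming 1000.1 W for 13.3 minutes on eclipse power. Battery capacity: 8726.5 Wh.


E_used = P * t / 60 = 1000.1 * 13.3 / 60 = 221.6888 Wh
DOD = E_used / E_total * 100 = 221.6888 / 8726.5 * 100
DOD = 2.5404 %

2.5404 %


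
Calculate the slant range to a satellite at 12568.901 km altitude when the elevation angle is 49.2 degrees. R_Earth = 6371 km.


h = 12568.901 km, el = 49.2 deg
d = -R_E*sin(el) + sqrt((R_E*sin(el))^2 + 2*R_E*h + h^2)
d = -6371.0000*sin(0.858702) + sqrt((6371.0000*0.7569951)^2 + 2*6371.0000*12568.901 + 12568.901^2)
d = 13653.9201 km

13653.9201 km


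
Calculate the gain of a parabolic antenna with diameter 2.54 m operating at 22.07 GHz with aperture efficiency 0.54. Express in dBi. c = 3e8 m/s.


lambda = c/f = 3e8 / 2.207e+10 = 0.01359311 m
G = eta*(pi*D/lambda)^2 = 0.54*(pi*2.54/0.01359311)^2
G = 186090.0255 (linear)
G = 10*log10(186090.0255) = 52.6972 dBi

52.6972 dBi


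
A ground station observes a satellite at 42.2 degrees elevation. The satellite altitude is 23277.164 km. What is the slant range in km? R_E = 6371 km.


h = 23277.164 km, el = 42.2 deg
d = -R_E*sin(el) + sqrt((R_E*sin(el))^2 + 2*R_E*h + h^2)
d = -6371.0000*sin(0.7365289) + sqrt((6371.0000*0.6717206)^2 + 2*6371.0000*23277.164 + 23277.164^2)
d = 24990.5617 km

24990.5617 km


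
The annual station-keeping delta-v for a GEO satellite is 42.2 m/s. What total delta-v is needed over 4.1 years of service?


dV = rate * years = 42.2 * 4.1
dV = 173.0200 m/s

173.0200 m/s


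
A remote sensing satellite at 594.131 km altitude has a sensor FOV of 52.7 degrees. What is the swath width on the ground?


FOV = 52.7 deg = 0.9197885 rad
swath = 2 * alt * tan(FOV/2) = 2 * 594.131 * tan(0.4598943)
swath = 2 * 594.131 * 0.4953171
swath = 588.5665 km

588.5665 km


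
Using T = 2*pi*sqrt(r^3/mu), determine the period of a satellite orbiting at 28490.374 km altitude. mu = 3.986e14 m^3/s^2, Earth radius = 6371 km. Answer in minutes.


r = 34861.3740 km = 3.4861374e+07 m
T = 2*pi*sqrt(r^3/mu) = 2*pi*sqrt(4.2367565e+22 / 3.986e14)
T = 64778.0650 s = 1079.6344 min

1079.6344 minutes


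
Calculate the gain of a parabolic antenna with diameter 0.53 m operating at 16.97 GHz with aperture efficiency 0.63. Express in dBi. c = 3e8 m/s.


lambda = c/f = 3e8 / 1.697e+10 = 0.01767826 m
G = eta*(pi*D/lambda)^2 = 0.63*(pi*0.53/0.01767826)^2
G = 5588.7310 (linear)
G = 10*log10(5588.7310) = 37.4731 dBi

37.4731 dBi


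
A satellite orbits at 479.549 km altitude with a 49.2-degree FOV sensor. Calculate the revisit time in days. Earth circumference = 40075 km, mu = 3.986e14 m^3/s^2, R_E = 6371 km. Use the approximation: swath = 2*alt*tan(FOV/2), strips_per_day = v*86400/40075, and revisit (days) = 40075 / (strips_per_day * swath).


swath = 2*479.549*tan(0.429351) = 439.1093 km
v = sqrt(mu/r) = 7627.9170 m/s = 7.6279 km/s
strips/day = v*86400/40075 = 7.6279*86400/40075 = 16.4455
coverage/day = strips * swath = 16.4455 * 439.1093 = 7221.3576 km
revisit = 40075 / 7221.3576 = 5.5495 days

5.5495 days


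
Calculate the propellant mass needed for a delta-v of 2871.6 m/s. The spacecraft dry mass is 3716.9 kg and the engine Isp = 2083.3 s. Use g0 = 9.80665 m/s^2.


ve = Isp * g0 = 2083.3 * 9.80665 = 20430.193945 m/s
mass ratio = exp(dv/ve) = exp(2871.6/20430.193945) = 1.15091430
m_prop = m_dry * (mr - 1) = 3716.9 * (1.15091430 - 1)
m_prop = 560.9334 kg

560.9334 kg


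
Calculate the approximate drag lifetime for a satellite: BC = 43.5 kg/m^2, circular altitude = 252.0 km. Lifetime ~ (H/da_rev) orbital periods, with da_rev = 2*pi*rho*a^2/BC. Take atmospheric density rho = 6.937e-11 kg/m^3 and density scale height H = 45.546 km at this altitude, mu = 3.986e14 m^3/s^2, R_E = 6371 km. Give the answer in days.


a = R_E + alt = 6623.0000 km = 6.623e+06 m
da_rev = 2*pi*rho*a^2/BC = 2*pi*6.937e-11*(6.623e+06)^2/43.5 = 439.513092 m per revolution
N = H/da_rev = 45546.0000 m / 439.513092 m = 103.6283 revolutions
P = 2*pi*sqrt(a^3/mu) = 5364.0566 s
lifetime = N*P = 103.6283 * 5364.0566 = 555868.1358 s = 6.4337 days

6.4337 days


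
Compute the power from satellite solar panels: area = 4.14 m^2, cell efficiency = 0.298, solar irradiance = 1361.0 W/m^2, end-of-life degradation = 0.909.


P = area * eta * S * degradation
P = 4.14 * 0.298 * 1361.0 * 0.909
P = 1526.2955 W

1526.2955 W


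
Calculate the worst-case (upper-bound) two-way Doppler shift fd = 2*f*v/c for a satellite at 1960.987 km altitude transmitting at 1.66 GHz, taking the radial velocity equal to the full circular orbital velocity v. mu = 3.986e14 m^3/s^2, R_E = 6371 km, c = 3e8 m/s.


r = 8.331987e+06 m
v = sqrt(mu/r) = 6916.6270 m/s (worst-case radial velocity)
f = 1.66 GHz = 1.66e+09 Hz
fd = 2*f*v/c = 2*1.66e+09*6916.6270/3.0e+08
fd = 76544.0054 Hz

76544.0054 Hz


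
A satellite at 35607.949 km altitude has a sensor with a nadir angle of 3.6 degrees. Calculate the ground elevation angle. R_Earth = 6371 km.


r = R_E + alt = 41978.9490 km
Law of sines in the satellite / Earth-center / ground-point triangle:
  sin(nadir)/R_E = sin(90 + el)/r  =>  cos(el) = (r/R_E)*sin(nadir)
cos(el) = (41978.9490 / 6371.0000) * sin(3.6 deg) = 0.413731
el = arccos(0.413731) = 65.5606 deg
(Earth-central angle = 90 - nadir - el = 20.8394 deg)

65.5606 degrees


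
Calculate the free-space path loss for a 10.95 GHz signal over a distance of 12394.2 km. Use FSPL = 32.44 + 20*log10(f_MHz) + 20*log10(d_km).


f = 10.95 GHz = 10950.0000 MHz
d = 12394.2 km
FSPL = 32.44 + 20*log10(10950.0000) + 20*log10(12394.2)
FSPL = 32.44 + 80.7883 + 81.8644
FSPL = 195.0927 dB

195.0927 dB


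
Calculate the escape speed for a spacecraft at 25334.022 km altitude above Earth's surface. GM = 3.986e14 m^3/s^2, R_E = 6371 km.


r = 6371.0 + 25334.022 = 31705.0220 km = 3.1705022e+07 m
v_esc = sqrt(2*mu/r) = sqrt(2*3.986e14 / 3.1705022e+07)
v_esc = 5014.4074 m/s = 5.0144 km/s

5.0144 km/s


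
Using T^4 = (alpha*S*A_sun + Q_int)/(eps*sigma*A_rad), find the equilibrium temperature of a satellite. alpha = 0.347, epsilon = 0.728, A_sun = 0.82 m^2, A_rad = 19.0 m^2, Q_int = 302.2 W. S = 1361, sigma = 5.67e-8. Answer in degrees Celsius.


Numerator = alpha*S*A_sun + Q_int = 0.347*1361*0.82 + 302.2 = 689.4589 W
Denominator = eps*sigma*A_rad = 0.728*5.67e-8*19.0 = 7.842744e-07 W/K^4
T^4 = 8.7910423e+08 K^4
T = 172.1909 K = -100.9591 C

-100.9591 degrees Celsius


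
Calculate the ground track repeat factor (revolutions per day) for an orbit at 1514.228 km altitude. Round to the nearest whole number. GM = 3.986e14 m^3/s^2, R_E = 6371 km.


r = 7.885228e+06 m
T = 2*pi*sqrt(r^3/mu) = 6968.3925 s = 116.1399 min
revs/day = 1440 / 116.1399 = 12.3988
Rounded: 12 revolutions per day

12 revolutions per day


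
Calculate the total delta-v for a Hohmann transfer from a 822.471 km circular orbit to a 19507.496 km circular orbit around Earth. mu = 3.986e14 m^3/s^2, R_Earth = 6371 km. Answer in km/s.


r1 = 7193.4710 km = 7.193471e+06 m
r2 = 25878.4960 km = 2.5878496e+07 m
dv1 = sqrt(mu/r1)*(sqrt(2*r2/(r1+r2)) - 1) = 1868.3538 m/s
dv2 = sqrt(mu/r2)*(1 - sqrt(2*r1/(r1+r2))) = 1336.1028 m/s
total dv = |dv1| + |dv2| = 1868.3538 + 1336.1028 = 3204.4566 m/s = 3.2045 km/s

3.2045 km/s


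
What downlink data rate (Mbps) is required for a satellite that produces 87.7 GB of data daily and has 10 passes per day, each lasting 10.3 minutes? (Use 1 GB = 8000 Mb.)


total contact time = 10 * 10.3 * 60 = 6180.0000 s
data = 87.7 GB = 701600.0000 Mb
rate = 701600.0000 / 6180.0000 = 113.5275 Mbps

113.5275 Mbps


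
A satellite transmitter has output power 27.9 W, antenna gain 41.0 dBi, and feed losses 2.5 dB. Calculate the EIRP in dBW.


Pt = 27.9 W = 14.4560 dBW
EIRP = Pt_dBW + Gt - losses = 14.4560 + 41.0 - 2.5 = 52.9560 dBW

52.9560 dBW


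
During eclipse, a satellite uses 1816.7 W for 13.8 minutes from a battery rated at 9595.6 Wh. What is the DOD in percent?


E_used = P * t / 60 = 1816.7 * 13.8 / 60 = 417.8410 Wh
DOD = E_used / E_total * 100 = 417.8410 / 9595.6 * 100
DOD = 4.3545 %

4.3545 %


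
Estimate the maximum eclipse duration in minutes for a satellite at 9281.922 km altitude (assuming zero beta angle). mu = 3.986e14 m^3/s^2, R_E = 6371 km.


r = 15652.9220 km
T = 324.8277 min
Eclipse fraction = arcsin(R_E/r)/pi = arcsin(6371.0000/15652.9220)/pi
= arcsin(0.4070167)/pi = 0.1334309
Eclipse duration = 0.1334309 * 324.8277 = 43.3421 min

43.3421 minutes


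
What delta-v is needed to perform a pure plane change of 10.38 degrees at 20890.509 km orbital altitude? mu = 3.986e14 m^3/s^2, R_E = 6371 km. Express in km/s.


r = 27261.5090 km = 2.7261509e+07 m
V = sqrt(mu/r) = 3823.7871 m/s
di = 10.38 deg = 0.1811652 rad
dV = 2*V*sin(di/2) = 2*3823.7871*sin(0.09058259)
dV = 691.7901 m/s = 0.6917901 km/s

0.6918 km/s


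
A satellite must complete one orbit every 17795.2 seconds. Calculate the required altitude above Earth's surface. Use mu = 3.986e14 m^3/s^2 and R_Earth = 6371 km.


T = 17795.2 s
r = (mu*T^2/(4*pi^2))^(1/3) = (3.986e14 * 17795.2^2 / (4*pi^2))^(1/3)
r = 1.4731979e+07 m = 14731.9794 km
alt = r - R_E = 14731.9794 - 6371 = 8360.9794 km

8360.9794 km


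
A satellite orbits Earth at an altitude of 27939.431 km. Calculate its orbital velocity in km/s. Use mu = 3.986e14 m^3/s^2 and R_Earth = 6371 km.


r = R_E + alt = 6371.0 + 27939.431 = 34310.4310 km = 3.4310431e+07 m
v = sqrt(mu/r) = sqrt(3.986e14 / 3.4310431e+07) = 3408.4393 m/s = 3.4084 km/s

3.4084 km/s


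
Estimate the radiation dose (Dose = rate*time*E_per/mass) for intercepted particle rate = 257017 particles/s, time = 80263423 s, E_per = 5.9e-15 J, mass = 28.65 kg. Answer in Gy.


Total energy deposited = rate * time * E_per
  = 257017 * 80263423 * 5.9e-15 = 0.1217115 J
Dose = E_total / mass = 0.1217115 / 28.65
Dose = 0.004248219 Gy

0.0042 Gy


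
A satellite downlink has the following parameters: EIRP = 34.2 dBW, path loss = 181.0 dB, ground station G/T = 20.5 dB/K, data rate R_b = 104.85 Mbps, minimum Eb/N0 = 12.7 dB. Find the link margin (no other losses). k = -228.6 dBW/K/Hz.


C/N0 = EIRP - FSPL + G/T - k = 34.2 - 181.0 + 20.5 - (-228.6)
C/N0 = 102.3000 dB-Hz
R_b = 104.85 Mbps = 1.0485e+08 bps -> 10*log10(R_b) = 80.2057 dB-Hz
Eb/N0 = C/N0 - 10*log10(R_b) = 102.3000 - 80.2057 = 22.0943 dB
Margin = Eb/N0 - Eb/N0_req = 22.0943 - 12.7 = 9.3943 dB (link closes)

9.3943 dB


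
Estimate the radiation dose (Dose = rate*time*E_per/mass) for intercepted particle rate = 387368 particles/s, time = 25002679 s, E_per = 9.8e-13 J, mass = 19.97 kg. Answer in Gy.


Total energy deposited = rate * time * E_per
  = 387368 * 25002679 * 9.8e-13 = 9.4915 J
Dose = E_total / mass = 9.4915 / 19.97
Dose = 0.4752896 Gy

0.4753 Gy


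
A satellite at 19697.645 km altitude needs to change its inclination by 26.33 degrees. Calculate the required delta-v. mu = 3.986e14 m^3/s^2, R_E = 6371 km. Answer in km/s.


r = 26068.6450 km = 2.6068645e+07 m
V = sqrt(mu/r) = 3910.2941 m/s
di = 26.33 deg = 0.4595452 rad
dV = 2*V*sin(di/2) = 2*3910.2941*sin(0.2297726)
dV = 1781.1867 m/s = 1.7812 km/s

1.7812 km/s


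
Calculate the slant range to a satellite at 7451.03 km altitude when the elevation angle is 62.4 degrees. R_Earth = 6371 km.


h = 7451.03 km, el = 62.4 deg
d = -R_E*sin(el) + sqrt((R_E*sin(el))^2 + 2*R_E*h + h^2)
d = -6371.0000*sin(1.0891) + sqrt((6371.0000*0.8862036)^2 + 2*6371.0000*7451.03 + 7451.03^2)
d = 7857.1900 km

7857.1900 km


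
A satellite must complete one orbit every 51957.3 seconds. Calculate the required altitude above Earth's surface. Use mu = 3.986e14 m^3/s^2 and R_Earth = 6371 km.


T = 51957.3 s
r = (mu*T^2/(4*pi^2))^(1/3) = (3.986e14 * 51957.3^2 / (4*pi^2))^(1/3)
r = 3.0094715e+07 m = 30094.7150 km
alt = r - R_E = 30094.7150 - 6371 = 23723.7150 km

23723.7150 km


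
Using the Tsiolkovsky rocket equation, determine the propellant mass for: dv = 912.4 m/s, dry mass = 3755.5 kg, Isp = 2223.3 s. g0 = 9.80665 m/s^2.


ve = Isp * g0 = 2223.3 * 9.80665 = 21803.124945 m/s
mass ratio = exp(dv/ve) = exp(912.4/21803.124945) = 1.04273515
m_prop = m_dry * (mr - 1) = 3755.5 * (1.04273515 - 1)
m_prop = 160.4919 kg

160.4919 kg


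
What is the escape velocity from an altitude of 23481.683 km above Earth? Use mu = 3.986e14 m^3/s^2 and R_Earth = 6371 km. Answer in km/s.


r = 6371.0 + 23481.683 = 29852.6830 km = 2.9852683e+07 m
v_esc = sqrt(2*mu/r) = sqrt(2*3.986e14 / 2.9852683e+07)
v_esc = 5167.6365 m/s = 5.1676 km/s

5.1676 km/s


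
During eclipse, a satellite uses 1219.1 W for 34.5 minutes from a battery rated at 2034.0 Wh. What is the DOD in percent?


E_used = P * t / 60 = 1219.1 * 34.5 / 60 = 700.9825 Wh
DOD = E_used / E_total * 100 = 700.9825 / 2034.0 * 100
DOD = 34.4632 %

34.4632 %


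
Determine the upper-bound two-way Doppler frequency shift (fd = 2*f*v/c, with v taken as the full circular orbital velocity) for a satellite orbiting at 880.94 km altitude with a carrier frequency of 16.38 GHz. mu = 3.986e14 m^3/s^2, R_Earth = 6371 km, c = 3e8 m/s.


r = 7.25194e+06 m
v = sqrt(mu/r) = 7413.8116 m/s (worst-case radial velocity)
f = 16.38 GHz = 1.638e+10 Hz
fd = 2*f*v/c = 2*1.638e+10*7413.8116/3.0e+08
fd = 809588.2277 Hz

809588.2277 Hz


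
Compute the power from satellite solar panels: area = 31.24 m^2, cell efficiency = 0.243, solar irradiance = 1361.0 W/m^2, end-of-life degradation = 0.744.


P = area * eta * S * degradation
P = 31.24 * 0.243 * 1361.0 * 0.744
P = 7686.8492 W

7686.8492 W


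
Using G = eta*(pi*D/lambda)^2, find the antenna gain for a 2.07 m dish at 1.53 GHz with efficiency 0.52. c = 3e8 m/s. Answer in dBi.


lambda = c/f = 3e8 / 1.53e+09 = 0.1960784 m
G = eta*(pi*D/lambda)^2 = 0.52*(pi*2.07/0.1960784)^2
G = 571.9843 (linear)
G = 10*log10(571.9843) = 27.5738 dBi

27.5738 dBi


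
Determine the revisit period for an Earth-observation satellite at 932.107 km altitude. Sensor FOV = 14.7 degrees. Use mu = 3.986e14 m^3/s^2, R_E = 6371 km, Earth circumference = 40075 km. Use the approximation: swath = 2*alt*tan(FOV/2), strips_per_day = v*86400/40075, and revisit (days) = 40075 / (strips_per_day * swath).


swath = 2*932.107*tan(0.1282817) = 240.4650 km
v = sqrt(mu/r) = 7387.7946 m/s = 7.3878 km/s
strips/day = v*86400/40075 = 7.3878*86400/40075 = 15.9278
coverage/day = strips * swath = 15.9278 * 240.4650 = 3830.0723 km
revisit = 40075 / 3830.0723 = 10.4632 days

10.4632 days


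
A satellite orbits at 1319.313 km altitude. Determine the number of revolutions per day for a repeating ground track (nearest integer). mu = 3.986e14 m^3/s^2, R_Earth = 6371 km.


r = 7.690313e+06 m
T = 2*pi*sqrt(r^3/mu) = 6711.6182 s = 111.8603 min
revs/day = 1440 / 111.8603 = 12.8732
Rounded: 13 revolutions per day

13 revolutions per day


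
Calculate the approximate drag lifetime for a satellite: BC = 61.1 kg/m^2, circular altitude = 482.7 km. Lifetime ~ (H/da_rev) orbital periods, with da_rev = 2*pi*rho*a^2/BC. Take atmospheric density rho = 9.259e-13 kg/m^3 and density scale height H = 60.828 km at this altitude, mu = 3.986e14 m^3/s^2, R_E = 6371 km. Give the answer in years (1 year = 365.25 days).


a = R_E + alt = 6853.7000 km = 6.8537e+06 m
da_rev = 2*pi*rho*a^2/BC = 2*pi*9.259e-13*(6.8537e+06)^2/61.1 = 4.472527 m per revolution
N = H/da_rev = 60828.0000 m / 4.472527 m = 13600.3666 revolutions
P = 2*pi*sqrt(a^3/mu) = 5646.7539 s
lifetime = N*P = 13600.3666 * 5646.7539 = 7.6797922e+07 s = 888.8648 days
years = 888.8648 / 365.25 = 2.4336 years

2.4336 years


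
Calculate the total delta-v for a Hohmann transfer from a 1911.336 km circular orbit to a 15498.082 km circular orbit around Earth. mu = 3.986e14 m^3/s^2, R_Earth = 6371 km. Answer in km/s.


r1 = 8282.3360 km = 8.282336e+06 m
r2 = 21869.0820 km = 2.1869082e+07 m
dv1 = sqrt(mu/r1)*(sqrt(2*r2/(r1+r2)) - 1) = 1418.0987 m/s
dv2 = sqrt(mu/r2)*(1 - sqrt(2*r1/(r1+r2))) = 1104.8709 m/s
total dv = |dv1| + |dv2| = 1418.0987 + 1104.8709 = 2522.9695 m/s = 2.5230 km/s

2.5230 km/s


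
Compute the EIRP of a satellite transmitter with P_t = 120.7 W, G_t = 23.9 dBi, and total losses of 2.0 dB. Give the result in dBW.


Pt = 120.7 W = 20.8171 dBW
EIRP = Pt_dBW + Gt - losses = 20.8171 + 23.9 - 2.0 = 42.7171 dBW

42.7171 dBW


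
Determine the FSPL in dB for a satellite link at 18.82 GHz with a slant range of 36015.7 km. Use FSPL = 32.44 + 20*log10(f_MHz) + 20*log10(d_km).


f = 18.82 GHz = 18820.0000 MHz
d = 36015.7 km
FSPL = 32.44 + 20*log10(18820.0000) + 20*log10(36015.7)
FSPL = 32.44 + 85.4924 + 91.1298
FSPL = 209.0622 dB

209.0622 dB


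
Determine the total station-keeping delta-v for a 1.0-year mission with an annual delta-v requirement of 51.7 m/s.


dV = rate * years = 51.7 * 1.0
dV = 51.7000 m/s

51.7000 m/s


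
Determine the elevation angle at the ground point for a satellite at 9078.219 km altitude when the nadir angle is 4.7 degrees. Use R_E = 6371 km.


r = R_E + alt = 15449.2190 km
Law of sines in the satellite / Earth-center / ground-point triangle:
  sin(nadir)/R_E = sin(90 + el)/r  =>  cos(el) = (r/R_E)*sin(nadir)
cos(el) = (15449.2190 / 6371.0000) * sin(4.7 deg) = 0.198695
el = arccos(0.198695) = 78.5393 deg
(Earth-central angle = 90 - nadir - el = 6.7607 deg)

78.5393 degrees


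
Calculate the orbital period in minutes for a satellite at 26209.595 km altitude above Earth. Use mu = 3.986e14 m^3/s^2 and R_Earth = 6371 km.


r = 32580.5950 km = 3.2580595e+07 m
T = 2*pi*sqrt(r^3/mu) = 2*pi*sqrt(3.4584144e+22 / 3.986e14)
T = 58526.1206 s = 975.4353 min

975.4353 minutes


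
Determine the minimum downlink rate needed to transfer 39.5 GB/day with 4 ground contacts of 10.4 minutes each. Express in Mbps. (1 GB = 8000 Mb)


total contact time = 4 * 10.4 * 60 = 2496.0000 s
data = 39.5 GB = 316000.0000 Mb
rate = 316000.0000 / 2496.0000 = 126.6026 Mbps

126.6026 Mbps


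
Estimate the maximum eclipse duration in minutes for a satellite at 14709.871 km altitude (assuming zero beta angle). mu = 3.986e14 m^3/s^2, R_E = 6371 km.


r = 21080.8710 km
T = 507.6832 min
Eclipse fraction = arcsin(R_E/r)/pi = arcsin(6371.0000/21080.8710)/pi
= arcsin(0.3022171)/pi = 0.09772676
Eclipse duration = 0.09772676 * 507.6832 = 49.6142 min

49.6142 minutes


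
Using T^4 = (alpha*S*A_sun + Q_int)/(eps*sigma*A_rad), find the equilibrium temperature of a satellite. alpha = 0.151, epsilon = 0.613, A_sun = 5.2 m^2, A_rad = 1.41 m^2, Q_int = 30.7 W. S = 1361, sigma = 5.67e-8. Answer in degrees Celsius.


Numerator = alpha*S*A_sun + Q_int = 0.151*1361*5.2 + 30.7 = 1099.3572 W
Denominator = eps*sigma*A_rad = 0.613*5.67e-8*1.41 = 4.9007511e-08 W/K^4
T^4 = 2.2432423e+10 K^4
T = 387.0072 K = 113.8572 C

113.8572 degrees Celsius


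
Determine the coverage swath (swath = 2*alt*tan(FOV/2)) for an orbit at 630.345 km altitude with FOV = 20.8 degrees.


FOV = 20.8 deg = 0.3630285 rad
swath = 2 * alt * tan(FOV/2) = 2 * 630.345 * tan(0.1815142)
swath = 2 * 630.345 * 0.1835343
swath = 231.3799 km

231.3799 km


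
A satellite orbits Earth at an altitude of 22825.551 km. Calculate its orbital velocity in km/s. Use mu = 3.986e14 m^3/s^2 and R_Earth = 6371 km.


r = R_E + alt = 6371.0 + 22825.551 = 29196.5510 km = 2.9196551e+07 m
v = sqrt(mu/r) = sqrt(3.986e14 / 2.9196551e+07) = 3694.9016 m/s = 3.6949 km/s

3.6949 km/s


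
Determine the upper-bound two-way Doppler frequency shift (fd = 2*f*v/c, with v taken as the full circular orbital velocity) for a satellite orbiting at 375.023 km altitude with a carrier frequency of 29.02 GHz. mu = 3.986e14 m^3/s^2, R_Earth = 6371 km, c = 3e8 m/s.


r = 6.746023e+06 m
v = sqrt(mu/r) = 7686.7851 m/s (worst-case radial velocity)
f = 29.02 GHz = 2.902e+10 Hz
fd = 2*f*v/c = 2*2.902e+10*7686.7851/3.0e+08
fd = 1.4871367e+06 Hz

1.4871e+06 Hz


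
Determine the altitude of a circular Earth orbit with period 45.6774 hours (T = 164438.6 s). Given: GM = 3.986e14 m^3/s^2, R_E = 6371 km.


T = 164438.6 s
r = (mu*T^2/(4*pi^2))^(1/3) = (3.986e14 * 164438.6^2 / (4*pi^2))^(1/3)
r = 6.4872659e+07 m = 64872.6591 km
alt = r - R_E = 64872.6591 - 6371 = 58501.6591 km

58501.6591 km


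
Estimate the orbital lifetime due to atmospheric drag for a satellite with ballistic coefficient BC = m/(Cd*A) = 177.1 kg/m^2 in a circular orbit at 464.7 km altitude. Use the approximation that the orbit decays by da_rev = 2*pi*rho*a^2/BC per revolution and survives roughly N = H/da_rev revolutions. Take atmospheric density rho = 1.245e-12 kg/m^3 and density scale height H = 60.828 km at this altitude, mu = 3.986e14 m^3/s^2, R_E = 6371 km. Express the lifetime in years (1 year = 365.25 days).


a = R_E + alt = 6835.7000 km = 6.8357e+06 m
da_rev = 2*pi*rho*a^2/BC = 2*pi*1.245e-12*(6.8357e+06)^2/177.1 = 2.063938 m per revolution
N = H/da_rev = 60828.0000 m / 2.063938 m = 29471.8155 revolutions
P = 2*pi*sqrt(a^3/mu) = 5624.5232 s
lifetime = N*P = 29471.8155 * 5624.5232 = 1.6576491e+08 s = 1918.5753 days
years = 1918.5753 / 365.25 = 5.2528 years

5.2528 years


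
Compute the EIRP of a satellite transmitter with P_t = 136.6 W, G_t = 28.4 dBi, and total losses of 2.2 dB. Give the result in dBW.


Pt = 136.6 W = 21.3545 dBW
EIRP = Pt_dBW + Gt - losses = 21.3545 + 28.4 - 2.2 = 47.5545 dBW

47.5545 dBW


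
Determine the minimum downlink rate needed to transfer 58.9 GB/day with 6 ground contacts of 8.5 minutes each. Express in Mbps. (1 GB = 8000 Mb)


total contact time = 6 * 8.5 * 60 = 3060.0000 s
data = 58.9 GB = 471200.0000 Mb
rate = 471200.0000 / 3060.0000 = 153.9869 Mbps

153.9869 Mbps


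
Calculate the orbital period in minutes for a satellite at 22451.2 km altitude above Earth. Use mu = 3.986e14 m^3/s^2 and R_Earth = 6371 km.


r = 28822.2000 km = 2.88222e+07 m
T = 2*pi*sqrt(r^3/mu) = 2*pi*sqrt(2.3943155e+22 / 3.986e14)
T = 48696.9669 s = 811.6161 min

811.6161 minutes


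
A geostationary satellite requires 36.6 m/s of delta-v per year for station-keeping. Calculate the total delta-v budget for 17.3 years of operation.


dV = rate * years = 36.6 * 17.3
dV = 633.1800 m/s

633.1800 m/s


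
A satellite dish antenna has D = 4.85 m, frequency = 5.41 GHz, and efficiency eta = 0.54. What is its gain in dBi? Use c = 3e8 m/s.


lambda = c/f = 3e8 / 5.41e+09 = 0.05545287 m
G = eta*(pi*D/lambda)^2 = 0.54*(pi*4.85/0.05545287)^2
G = 40768.9009 (linear)
G = 10*log10(40768.9009) = 46.1033 dBi

46.1033 dBi


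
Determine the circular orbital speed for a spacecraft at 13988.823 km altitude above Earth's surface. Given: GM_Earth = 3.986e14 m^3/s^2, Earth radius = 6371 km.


r = R_E + alt = 6371.0 + 13988.823 = 20359.8230 km = 2.0359823e+07 m
v = sqrt(mu/r) = sqrt(3.986e14 / 2.0359823e+07) = 4424.6778 m/s = 4.4247 km/s

4.4247 km/s


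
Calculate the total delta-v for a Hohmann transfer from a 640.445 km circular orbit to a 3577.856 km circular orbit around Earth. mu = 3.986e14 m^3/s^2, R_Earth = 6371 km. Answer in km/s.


r1 = 7011.4450 km = 7.011445e+06 m
r2 = 9948.8560 km = 9.948856e+06 m
dv1 = sqrt(mu/r1)*(sqrt(2*r2/(r1+r2)) - 1) = 626.8700 m/s
dv2 = sqrt(mu/r2)*(1 - sqrt(2*r1/(r1+r2))) = 574.1714 m/s
total dv = |dv1| + |dv2| = 626.8700 + 574.1714 = 1201.0414 m/s = 1.2010 km/s

1.2010 km/s


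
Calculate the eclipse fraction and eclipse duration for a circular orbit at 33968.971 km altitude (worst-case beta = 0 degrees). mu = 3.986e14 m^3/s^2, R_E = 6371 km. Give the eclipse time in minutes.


r = 40339.9710 km
T = 1343.8888 min
Eclipse fraction = arcsin(R_E/r)/pi = arcsin(6371.0000/40339.9710)/pi
= arcsin(0.1579327)/pi = 0.0504829
Eclipse duration = 0.0504829 * 1343.8888 = 67.8434 min

67.8434 minutes


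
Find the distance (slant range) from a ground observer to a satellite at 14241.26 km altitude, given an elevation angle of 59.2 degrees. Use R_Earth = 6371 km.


h = 14241.26 km, el = 59.2 deg
d = -R_E*sin(el) + sqrt((R_E*sin(el))^2 + 2*R_E*h + h^2)
d = -6371.0000*sin(1.0332) + sqrt((6371.0000*0.8589599)^2 + 2*6371.0000*14241.26 + 14241.26^2)
d = 14880.0393 km

14880.0393 km


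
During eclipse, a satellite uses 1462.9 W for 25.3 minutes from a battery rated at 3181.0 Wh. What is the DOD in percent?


E_used = P * t / 60 = 1462.9 * 25.3 / 60 = 616.8562 Wh
DOD = E_used / E_total * 100 = 616.8562 / 3181.0 * 100
DOD = 19.3919 %

19.3919 %


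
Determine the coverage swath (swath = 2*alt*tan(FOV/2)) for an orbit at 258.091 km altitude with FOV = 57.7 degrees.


FOV = 57.7 deg = 1.0071 rad
swath = 2 * alt * tan(FOV/2) = 2 * 258.091 * tan(0.5035275)
swath = 2 * 258.091 * 0.5508916
swath = 284.3603 km

284.3603 km
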